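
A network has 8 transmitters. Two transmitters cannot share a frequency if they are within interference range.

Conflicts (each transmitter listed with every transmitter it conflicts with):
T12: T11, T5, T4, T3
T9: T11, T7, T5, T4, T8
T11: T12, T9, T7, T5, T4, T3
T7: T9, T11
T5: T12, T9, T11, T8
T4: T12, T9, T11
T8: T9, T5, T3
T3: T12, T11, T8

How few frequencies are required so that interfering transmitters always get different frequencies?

T9, T11, T7 all conflict with each other, so at least 3 frequencies are needed.
3 frequencies suffice: frequency 1 → {T11, T8}; frequency 2 → {T12, T9}; frequency 3 → {T7, T5, T4, T3}. No two conflicting transmitters share a frequency.

3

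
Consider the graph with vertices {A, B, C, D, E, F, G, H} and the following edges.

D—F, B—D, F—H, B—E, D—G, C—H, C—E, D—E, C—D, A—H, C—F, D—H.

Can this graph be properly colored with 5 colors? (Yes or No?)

The chromatic number is 4. C, D, F, H are pairwise adjacent (a clique of size 4), so at least 4 colors are needed.
4 colors suffice: color red → {A, D}; color blue → {B, C, G}; color green → {E, H}; color yellow → {F}.
Since 5 ≥ 4, a proper 5-coloring certainly exists.

Yes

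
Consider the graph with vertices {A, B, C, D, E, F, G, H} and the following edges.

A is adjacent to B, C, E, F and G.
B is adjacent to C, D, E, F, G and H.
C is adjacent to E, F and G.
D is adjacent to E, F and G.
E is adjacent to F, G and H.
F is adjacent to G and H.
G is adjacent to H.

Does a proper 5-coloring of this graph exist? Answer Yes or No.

A, B, C, E, F, G are mutually adjacent (a clique of size 6), so at least 6 colors are needed.
So 5 colors are not enough.

No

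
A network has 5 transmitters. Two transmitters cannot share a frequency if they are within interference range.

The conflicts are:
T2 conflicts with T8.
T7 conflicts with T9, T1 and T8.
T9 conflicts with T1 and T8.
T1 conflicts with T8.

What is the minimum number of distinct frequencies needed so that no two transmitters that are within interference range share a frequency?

4

T7, T9, T1, T8 all conflict with each other, so at least 4 frequencies are needed.
4 frequencies suffice: frequency 1 → {T8}; frequency 2 → {T2, T9}; frequency 3 → {T7}; frequency 4 → {T1}. Every pair that conflicts lands in different frequencies.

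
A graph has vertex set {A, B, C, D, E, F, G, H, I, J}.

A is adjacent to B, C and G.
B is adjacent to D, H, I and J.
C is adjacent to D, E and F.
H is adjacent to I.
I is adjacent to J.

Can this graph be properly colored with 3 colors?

The chromatic number is 3. B, H, I form a triangle, so at least 3 colors are needed.
3 colors suffice: color 1 → {B, C, G}; color 2 → {A, D, E, F, I}; color 3 → {H, J}.
That is already a proper 3-coloring.

Yes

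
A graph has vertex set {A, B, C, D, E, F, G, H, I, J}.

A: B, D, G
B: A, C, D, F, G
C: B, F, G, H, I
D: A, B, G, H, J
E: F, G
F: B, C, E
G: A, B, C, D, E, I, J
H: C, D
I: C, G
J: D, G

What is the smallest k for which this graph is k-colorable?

4

A, B, D, G form a clique, so at least 4 colors are needed.
4 colors suffice: color red → {F, G, H}; color blue → {C, D, E}; color green → {B, I, J}; color yellow → {A}. Every edge joins two different colors.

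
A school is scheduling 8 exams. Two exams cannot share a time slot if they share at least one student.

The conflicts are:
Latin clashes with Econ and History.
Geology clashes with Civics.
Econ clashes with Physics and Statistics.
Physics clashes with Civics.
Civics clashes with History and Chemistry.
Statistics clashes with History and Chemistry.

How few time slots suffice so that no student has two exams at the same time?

3

The cycle Latin-Econ-Physics-Civics-History-Latin has odd length 5, so it cannot be 2-colored; at least 3 time slots are needed.
A valid assignment using 3 time slots: Latin=3, Geology=2, Econ=1, Physics=2, Civics=1, Statistics=3, History=2, Chemistry=2. Every pair that conflicts lands in different time slots.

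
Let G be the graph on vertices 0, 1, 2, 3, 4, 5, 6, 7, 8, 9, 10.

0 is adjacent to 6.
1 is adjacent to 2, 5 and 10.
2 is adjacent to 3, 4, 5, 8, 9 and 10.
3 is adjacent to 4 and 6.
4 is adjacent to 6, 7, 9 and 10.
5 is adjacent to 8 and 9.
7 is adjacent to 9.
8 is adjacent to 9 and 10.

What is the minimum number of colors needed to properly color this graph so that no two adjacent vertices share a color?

4

2, 5, 8, 9 are mutually adjacent (a clique of size 4), so at least 4 colors are needed.
A valid assignment using 4 colors: 0=blue, 1=blue, 2=red, 3=green, 4=blue, 5=yellow, 6=red, 7=red, 8=blue, 9=green, 10=green. Every edge joins two different colors.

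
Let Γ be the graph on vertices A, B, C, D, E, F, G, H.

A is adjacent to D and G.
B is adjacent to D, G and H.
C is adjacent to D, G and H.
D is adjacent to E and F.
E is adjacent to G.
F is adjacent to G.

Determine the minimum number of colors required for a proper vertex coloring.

A and G are adjacent, so at least 2 colors are needed.
2 colors suffice: color 1 → {D, G, H}; color 2 → {A, B, C, E, F}. No two adjacent vertices share a color.

2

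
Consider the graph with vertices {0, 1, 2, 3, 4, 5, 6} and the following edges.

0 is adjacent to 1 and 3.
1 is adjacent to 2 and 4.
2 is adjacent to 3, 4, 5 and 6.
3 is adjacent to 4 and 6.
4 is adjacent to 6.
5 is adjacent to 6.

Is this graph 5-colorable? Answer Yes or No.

Yes

The chromatic number is 4. 2, 3, 4, 6 are mutually adjacent (a clique of size 4), so at least 4 colors are needed.
4 colors suffice: color red → {0, 2}; color blue → {4, 5}; color green → {1, 3}; color yellow → {6}.
Since 5 ≥ 4, a proper 5-coloring certainly exists.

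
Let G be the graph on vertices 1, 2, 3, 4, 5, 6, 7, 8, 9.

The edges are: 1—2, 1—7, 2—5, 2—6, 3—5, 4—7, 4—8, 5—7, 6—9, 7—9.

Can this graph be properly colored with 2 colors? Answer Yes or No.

No

The cycle 9-7-5-2-6-9 has odd length 5, so it cannot be 2-colored; at least 3 colors are needed.
So 2 colors are not enough.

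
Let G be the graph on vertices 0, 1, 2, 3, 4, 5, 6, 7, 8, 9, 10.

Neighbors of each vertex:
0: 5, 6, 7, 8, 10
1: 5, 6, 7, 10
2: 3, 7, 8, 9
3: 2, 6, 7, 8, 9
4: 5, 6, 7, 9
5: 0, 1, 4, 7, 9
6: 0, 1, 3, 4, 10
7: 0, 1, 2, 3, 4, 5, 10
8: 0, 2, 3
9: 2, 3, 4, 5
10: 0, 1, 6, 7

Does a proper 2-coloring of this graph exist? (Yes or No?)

4, 5, 9 are mutually adjacent, so at least 3 colors are needed.
So 2 colors are not enough.

No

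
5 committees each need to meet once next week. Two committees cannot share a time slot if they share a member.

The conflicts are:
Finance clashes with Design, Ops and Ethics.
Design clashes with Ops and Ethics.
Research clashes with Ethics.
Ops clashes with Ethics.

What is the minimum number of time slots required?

Finance, Design, Ops, Ethics are mutually in conflict, so at least 4 time slots are needed.
4 time slots suffice: time slot 1 → {Ethics}; time slot 2 → {Design, Research}; time slot 3 → {Ops}; time slot 4 → {Finance}. No two conflicting committees share a time slot.

4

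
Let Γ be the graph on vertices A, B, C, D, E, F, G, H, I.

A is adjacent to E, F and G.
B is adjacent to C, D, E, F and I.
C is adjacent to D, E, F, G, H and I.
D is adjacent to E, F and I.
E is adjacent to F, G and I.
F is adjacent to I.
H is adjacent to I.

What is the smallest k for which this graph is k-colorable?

6

B, C, D, E, F, I are mutually adjacent (a clique of size 6), so at least 6 colors are needed.
6 colors suffice: color 1 → {A, C}; color 2 → {E, H}; color 3 → {F, G}; color 4 → {I}; color 5 → {B}; color 6 → {D}. No two adjacent vertices share a color.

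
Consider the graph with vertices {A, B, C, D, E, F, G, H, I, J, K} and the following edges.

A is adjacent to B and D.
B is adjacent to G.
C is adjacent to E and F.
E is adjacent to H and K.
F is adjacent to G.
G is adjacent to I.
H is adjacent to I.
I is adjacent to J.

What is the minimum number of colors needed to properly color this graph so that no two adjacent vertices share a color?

2

E and K are adjacent, so at least 2 colors are needed.
2 colors suffice: color 1 → {B, D, E, F, I}; color 2 → {A, C, G, H, J, K}. Every edge joins two different colors.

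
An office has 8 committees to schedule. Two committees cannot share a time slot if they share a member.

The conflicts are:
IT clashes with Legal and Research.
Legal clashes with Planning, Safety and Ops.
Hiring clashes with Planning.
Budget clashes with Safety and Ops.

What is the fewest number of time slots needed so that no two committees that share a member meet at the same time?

2

Hiring and Planning conflict, so at least 2 time slots are needed.
2 time slots suffice: IT=2, Legal=1, Hiring=1, Budget=1, Planning=2, Safety=2, Ops=2, Research=1. No two conflicting committees share a time slot.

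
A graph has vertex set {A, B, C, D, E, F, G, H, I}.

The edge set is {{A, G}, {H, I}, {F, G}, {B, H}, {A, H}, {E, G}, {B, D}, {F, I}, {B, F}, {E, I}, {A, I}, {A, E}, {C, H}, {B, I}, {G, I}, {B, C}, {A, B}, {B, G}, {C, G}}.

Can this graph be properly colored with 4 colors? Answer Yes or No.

The chromatic number is 4. B, F, G, I are pairwise adjacent (a clique of size 4), so at least 4 colors are needed.
4 colors suffice: color 1 → {B, E}; color 2 → {C, D, I}; color 3 → {G, H}; color 4 → {A, F}.
That is already a proper 4-coloring.

Yes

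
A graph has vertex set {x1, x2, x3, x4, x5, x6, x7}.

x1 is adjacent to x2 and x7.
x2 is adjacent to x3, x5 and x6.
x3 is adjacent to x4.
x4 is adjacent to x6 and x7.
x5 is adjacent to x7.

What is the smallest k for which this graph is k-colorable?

3

The cycle x2-x5-x7-x4-x6-x2 has odd length 5, so it cannot be 2-colored; at least 3 colors are needed.
3 colors suffice: x1=2, x2=1, x3=3, x4=2, x5=2, x6=3, x7=1. No two adjacent vertices share a color.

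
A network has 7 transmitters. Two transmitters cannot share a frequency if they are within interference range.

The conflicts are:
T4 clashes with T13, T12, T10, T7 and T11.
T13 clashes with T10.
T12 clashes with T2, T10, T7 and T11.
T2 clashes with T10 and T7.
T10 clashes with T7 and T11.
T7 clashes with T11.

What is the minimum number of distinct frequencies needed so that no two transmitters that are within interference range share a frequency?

T4, T12, T10, T7, T11 are mutually in conflict, so at least 5 frequencies are needed.
5 frequencies suffice: frequency 1 → {T10}; frequency 2 → {T13, T7}; frequency 3 → {T4, T2}; frequency 4 → {T12}; frequency 5 → {T11}. Each listed conflict is separated.

5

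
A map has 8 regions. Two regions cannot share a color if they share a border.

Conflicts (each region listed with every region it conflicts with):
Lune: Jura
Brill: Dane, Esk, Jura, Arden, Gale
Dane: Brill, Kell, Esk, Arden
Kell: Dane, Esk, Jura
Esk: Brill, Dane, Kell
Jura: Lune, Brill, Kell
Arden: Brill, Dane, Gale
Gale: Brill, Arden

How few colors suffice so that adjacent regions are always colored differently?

Brill, Arden, Gale pairwise conflict, so at least 3 colors are needed.
3 colors suffice: color 1 → {Lune, Brill, Kell}; color 2 → {Dane, Jura, Gale}; color 3 → {Esk, Arden}. Each listed conflict is separated.

3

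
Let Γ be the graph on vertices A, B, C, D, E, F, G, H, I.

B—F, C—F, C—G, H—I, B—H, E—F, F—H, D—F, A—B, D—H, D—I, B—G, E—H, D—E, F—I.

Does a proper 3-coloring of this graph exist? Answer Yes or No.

No

D, E, F, H are mutually adjacent (a clique of size 4), so at least 4 colors are needed.
So 3 colors are not enough.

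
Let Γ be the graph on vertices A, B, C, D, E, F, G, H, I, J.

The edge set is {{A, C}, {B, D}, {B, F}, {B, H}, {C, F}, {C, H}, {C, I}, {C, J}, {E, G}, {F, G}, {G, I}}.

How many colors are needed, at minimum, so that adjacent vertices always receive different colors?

2

C and H are adjacent, so at least 2 colors are needed.
One proper 2-coloring: A=2, B=1, C=1, D=2, E=2, F=2, G=1, H=2, I=2, J=2. Every edge joins two different colors.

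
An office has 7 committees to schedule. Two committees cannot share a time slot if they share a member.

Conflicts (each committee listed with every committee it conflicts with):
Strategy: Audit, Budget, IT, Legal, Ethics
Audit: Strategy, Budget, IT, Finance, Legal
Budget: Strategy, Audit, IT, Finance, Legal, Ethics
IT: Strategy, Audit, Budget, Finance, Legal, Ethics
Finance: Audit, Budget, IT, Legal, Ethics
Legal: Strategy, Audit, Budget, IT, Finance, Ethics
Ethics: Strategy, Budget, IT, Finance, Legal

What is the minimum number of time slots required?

Strategy, Audit, Budget, IT, Legal pairwise conflict, so at least 5 time slots are needed.
Using 5 time slots: Strategy=4, Audit=5, Budget=2, IT=1, Finance=4, Legal=3, Ethics=5. Each listed conflict is separated.

5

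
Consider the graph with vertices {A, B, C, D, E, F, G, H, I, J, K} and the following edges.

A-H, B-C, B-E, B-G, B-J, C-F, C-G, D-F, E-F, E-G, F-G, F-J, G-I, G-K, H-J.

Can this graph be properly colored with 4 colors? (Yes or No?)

The chromatic number is 3. B, E, G are mutually adjacent, so at least 3 colors are needed.
3 colors suffice: A=red, B=blue, C=green, D=red, E=green, F=blue, G=red, H=blue, I=blue, J=red, K=blue.
Since 4 ≥ 3, a proper 4-coloring certainly exists.

Yes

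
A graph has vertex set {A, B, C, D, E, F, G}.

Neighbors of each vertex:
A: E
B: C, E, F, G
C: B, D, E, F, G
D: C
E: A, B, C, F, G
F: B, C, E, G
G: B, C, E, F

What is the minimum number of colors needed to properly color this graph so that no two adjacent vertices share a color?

B, C, E, F, G are mutually adjacent (a clique of size 5), so at least 5 colors are needed.
One proper 5-coloring: A=1, B=4, C=1, D=2, E=2, F=3, G=5. No two adjacent vertices share a color.

5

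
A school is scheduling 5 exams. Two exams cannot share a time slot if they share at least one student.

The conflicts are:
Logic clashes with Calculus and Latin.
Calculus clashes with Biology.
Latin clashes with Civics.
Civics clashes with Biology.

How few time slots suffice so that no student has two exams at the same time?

3

The cycle Latin-Civics-Biology-Calculus-Logic-Latin has odd length 5, so it cannot be 2-colored; at least 3 time slots are needed.
3 time slots suffice: time slot 1 → {Latin, Biology}; time slot 2 → {Logic, Civics}; time slot 3 → {Calculus}. Every pair that conflicts lands in different time slots.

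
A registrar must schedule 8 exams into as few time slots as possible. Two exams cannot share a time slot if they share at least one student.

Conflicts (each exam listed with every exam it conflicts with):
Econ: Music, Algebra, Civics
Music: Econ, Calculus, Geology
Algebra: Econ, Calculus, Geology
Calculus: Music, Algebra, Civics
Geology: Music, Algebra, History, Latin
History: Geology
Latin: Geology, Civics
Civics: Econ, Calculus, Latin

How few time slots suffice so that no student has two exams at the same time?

3

The cycle Civics-Latin-Geology-Algebra-Econ-Civics has odd length 5, so it cannot be 2-colored; at least 3 time slots are needed.
3 time slots suffice: Econ=3, Music=2, Algebra=2, Calculus=3, Geology=1, History=2, Latin=2, Civics=1. Each listed conflict is separated.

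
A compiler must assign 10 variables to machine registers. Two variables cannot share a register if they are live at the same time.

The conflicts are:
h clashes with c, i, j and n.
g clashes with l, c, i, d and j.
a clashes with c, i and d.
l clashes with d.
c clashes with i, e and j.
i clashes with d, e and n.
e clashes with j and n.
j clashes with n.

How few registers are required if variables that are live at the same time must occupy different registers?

3

a, c, i are mutually in conflict, so at least 3 registers are needed.
A valid assignment using 3 registers: h=3, g=3, a=3, l=1, c=2, i=1, d=2, e=3, j=1, n=2. No two conflicting variables share a register.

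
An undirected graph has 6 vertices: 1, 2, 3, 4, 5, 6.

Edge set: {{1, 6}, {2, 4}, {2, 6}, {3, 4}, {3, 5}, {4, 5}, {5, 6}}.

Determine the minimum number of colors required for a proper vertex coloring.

3

3, 4, 5 form a triangle, so at least 3 colors are needed.
A valid assignment using 3 colors: 1=b, 2=b, 3=c, 4=a, 5=b, 6=a. No two adjacent vertices share a color.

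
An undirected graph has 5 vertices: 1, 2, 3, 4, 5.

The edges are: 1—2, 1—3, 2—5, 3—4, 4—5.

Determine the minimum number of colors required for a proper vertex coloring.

The cycle 1-2-5-4-3-1 has odd length 5, so it cannot be 2-colored; at least 3 colors are needed.
3 colors suffice: color a → {1, 5}; color b → {2, 3}; color c → {4}. Every edge joins two different colors.

3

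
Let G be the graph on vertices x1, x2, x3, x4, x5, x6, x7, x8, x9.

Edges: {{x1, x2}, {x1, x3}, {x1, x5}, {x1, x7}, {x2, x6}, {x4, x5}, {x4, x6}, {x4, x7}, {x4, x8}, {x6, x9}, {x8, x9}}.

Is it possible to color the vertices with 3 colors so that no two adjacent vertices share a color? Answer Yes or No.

Yes

The chromatic number is 3. The cycle x4-x6-x2-x1-x7-x4 has odd length 5, so it cannot be 2-colored; at least 3 colors are needed.
3 colors suffice: color 1 → {x1, x4, x9}; color 2 → {x3, x5, x6, x7, x8}; color 3 → {x2}.
That is already a proper 3-coloring.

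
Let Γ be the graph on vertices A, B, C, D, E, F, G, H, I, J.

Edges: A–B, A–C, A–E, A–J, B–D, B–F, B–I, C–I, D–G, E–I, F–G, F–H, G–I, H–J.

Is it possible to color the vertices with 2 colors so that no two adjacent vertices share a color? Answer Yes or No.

No

The cycle F-B-A-J-H-F has odd length 5, so it cannot be 2-colored; at least 3 colors are needed.
So 2 colors are not enough.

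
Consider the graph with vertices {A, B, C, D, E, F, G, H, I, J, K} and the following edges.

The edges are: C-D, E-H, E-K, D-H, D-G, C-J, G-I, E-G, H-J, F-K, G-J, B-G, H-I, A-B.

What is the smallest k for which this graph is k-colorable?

2

C and D are adjacent, so at least 2 colors are needed.
2 colors suffice: A=1, B=2, C=1, D=2, E=2, F=2, G=1, H=1, I=2, J=2, K=1. Every edge joins two different colors.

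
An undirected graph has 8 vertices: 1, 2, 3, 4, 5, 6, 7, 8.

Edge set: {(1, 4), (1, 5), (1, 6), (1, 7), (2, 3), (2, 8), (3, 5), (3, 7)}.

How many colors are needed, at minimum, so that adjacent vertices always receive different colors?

2

2 and 8 are adjacent, so at least 2 colors are needed.
2 colors suffice: 1=a, 2=b, 3=a, 4=b, 5=b, 6=b, 7=b, 8=a. No two adjacent vertices share a color.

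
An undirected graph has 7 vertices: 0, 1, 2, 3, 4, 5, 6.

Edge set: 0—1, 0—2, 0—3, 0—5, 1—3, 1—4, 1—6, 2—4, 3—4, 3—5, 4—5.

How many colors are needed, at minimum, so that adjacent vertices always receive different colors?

3, 4, 5 form a triangle, so at least 3 colors are needed.
3 colors suffice: 0=a, 1=b, 2=b, 3=c, 4=a, 5=b, 6=a. No two adjacent vertices share a color.

3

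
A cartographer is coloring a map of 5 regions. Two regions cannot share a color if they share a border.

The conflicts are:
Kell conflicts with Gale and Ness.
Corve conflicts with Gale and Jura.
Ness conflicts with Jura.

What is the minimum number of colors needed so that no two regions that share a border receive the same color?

The cycle Ness-Jura-Corve-Gale-Kell-Ness has odd length 5, so it cannot be 2-colored; at least 3 colors are needed.
One proper 3-coloring: Kell=1, Corve=1, Gale=2, Ness=3, Jura=2. No two conflicting regions share a color.

3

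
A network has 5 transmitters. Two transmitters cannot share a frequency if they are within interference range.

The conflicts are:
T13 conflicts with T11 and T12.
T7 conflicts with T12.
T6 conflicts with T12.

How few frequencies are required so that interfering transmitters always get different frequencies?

2

T7 and T12 conflict, so at least 2 frequencies are needed.
Using 2 frequencies: T13=2, T7=2, T11=1, T6=2, T12=1. Every pair that conflicts lands in different frequencies.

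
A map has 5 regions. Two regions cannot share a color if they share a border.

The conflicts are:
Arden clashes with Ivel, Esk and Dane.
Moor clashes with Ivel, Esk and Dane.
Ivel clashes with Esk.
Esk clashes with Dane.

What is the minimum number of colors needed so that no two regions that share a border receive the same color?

3

Arden, Ivel, Esk pairwise conflict, so at least 3 colors are needed.
A valid assignment using 3 colors: Arden=2, Moor=2, Ivel=3, Esk=1, Dane=3. Each listed conflict is separated.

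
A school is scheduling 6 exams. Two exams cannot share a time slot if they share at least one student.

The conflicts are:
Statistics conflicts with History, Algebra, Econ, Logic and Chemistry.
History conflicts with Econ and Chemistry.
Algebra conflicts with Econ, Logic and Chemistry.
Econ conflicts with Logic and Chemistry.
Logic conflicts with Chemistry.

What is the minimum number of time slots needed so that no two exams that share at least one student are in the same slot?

5

Statistics, Algebra, Econ, Logic, Chemistry are mutually in conflict, so at least 5 time slots are needed.
A valid assignment using 5 time slots: Statistics=3, History=4, Algebra=4, Econ=1, Logic=5, Chemistry=2. Each listed conflict is separated.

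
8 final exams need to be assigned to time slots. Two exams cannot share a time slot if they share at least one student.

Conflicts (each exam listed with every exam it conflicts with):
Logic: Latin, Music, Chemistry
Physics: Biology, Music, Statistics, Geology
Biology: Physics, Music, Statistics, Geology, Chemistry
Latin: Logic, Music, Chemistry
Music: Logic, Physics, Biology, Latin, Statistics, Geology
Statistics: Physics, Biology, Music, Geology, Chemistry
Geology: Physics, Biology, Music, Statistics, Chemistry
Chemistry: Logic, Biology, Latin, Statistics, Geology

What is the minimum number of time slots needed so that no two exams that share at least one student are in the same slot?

5

Physics, Biology, Music, Statistics, Geology pairwise conflict, so at least 5 time slots are needed.
5 time slots suffice: time slot 1 → {Music, Chemistry}; time slot 2 → {Biology, Latin}; time slot 3 → {Logic, Statistics}; time slot 4 → {Geology}; time slot 5 → {Physics}. Each listed conflict is separated.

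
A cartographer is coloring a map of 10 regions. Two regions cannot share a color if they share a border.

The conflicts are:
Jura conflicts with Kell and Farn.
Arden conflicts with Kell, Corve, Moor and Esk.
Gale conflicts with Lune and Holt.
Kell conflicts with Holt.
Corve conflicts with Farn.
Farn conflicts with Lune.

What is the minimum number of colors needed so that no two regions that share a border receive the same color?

3

The cycle Kell-Arden-Corve-Farn-Jura-Kell has odd length 5, so it cannot be 2-colored; at least 3 colors are needed.
3 colors suffice: color 1 → {Arden, Farn, Holt}; color 2 → {Kell, Corve, Moor, Esk, Lune}; color 3 → {Jura, Gale}. No two conflicting regions share a color.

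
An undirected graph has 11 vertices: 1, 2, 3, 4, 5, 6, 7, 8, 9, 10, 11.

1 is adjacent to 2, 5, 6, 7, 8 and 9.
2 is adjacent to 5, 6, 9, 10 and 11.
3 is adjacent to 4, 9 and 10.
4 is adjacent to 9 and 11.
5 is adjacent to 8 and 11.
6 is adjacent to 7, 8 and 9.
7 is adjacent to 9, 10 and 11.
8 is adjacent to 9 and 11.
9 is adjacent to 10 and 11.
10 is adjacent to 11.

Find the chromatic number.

4

1, 6, 7, 9 are mutually adjacent (a clique of size 4), so at least 4 colors are needed.
4 colors suffice: color a → {5, 9}; color b → {1, 3, 11}; color c → {2, 4, 7, 8}; color d → {6, 10}. Each edge has distinct colors on its endpoints.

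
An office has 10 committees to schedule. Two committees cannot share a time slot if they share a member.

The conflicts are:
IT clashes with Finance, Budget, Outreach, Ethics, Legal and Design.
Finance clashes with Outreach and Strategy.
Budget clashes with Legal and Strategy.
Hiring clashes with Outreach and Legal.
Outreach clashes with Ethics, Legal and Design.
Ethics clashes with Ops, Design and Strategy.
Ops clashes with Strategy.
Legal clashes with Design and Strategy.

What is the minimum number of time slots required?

4

IT, Outreach, Ethics, Design pairwise conflict, so at least 4 time slots are needed.
4 time slots suffice: IT=1, Finance=3, Budget=2, Hiring=1, Outreach=2, Ethics=3, Ops=2, Legal=3, Design=4, Strategy=1. Each listed conflict is separated.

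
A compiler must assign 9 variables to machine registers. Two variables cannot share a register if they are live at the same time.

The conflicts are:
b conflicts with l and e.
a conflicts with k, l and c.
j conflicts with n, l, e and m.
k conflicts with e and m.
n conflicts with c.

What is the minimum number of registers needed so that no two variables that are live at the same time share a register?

The cycle j-n-c-a-l-j has odd length 5, so it cannot be 2-colored; at least 3 registers are needed.
3 registers suffice: b=1, a=1, j=1, k=2, n=3, l=2, c=2, e=3, m=3. Every pair that conflicts lands in different registers.

3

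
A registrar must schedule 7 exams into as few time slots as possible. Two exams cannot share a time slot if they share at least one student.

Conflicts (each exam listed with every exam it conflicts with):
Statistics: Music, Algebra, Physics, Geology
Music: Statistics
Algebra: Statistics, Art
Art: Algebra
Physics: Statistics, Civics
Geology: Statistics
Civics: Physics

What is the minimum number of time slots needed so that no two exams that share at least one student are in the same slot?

2

Statistics and Physics conflict, so at least 2 time slots are needed.
2 time slots suffice: time slot 1 → {Statistics, Art, Civics}; time slot 2 → {Music, Algebra, Physics, Geology}. No two conflicting exams share a time slot.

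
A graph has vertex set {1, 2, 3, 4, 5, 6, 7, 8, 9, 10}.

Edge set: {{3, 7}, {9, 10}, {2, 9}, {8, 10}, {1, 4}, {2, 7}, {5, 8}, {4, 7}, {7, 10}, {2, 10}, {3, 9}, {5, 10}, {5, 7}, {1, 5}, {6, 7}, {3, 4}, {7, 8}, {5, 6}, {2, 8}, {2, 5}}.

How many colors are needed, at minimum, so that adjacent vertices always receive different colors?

5

2, 5, 7, 8, 10 form a clique, so at least 5 colors are needed.
5 colors suffice: color a → {1, 7, 9}; color b → {4, 5}; color c → {2, 3, 6}; color d → {10}; color e → {8}. Every edge joins two different colors.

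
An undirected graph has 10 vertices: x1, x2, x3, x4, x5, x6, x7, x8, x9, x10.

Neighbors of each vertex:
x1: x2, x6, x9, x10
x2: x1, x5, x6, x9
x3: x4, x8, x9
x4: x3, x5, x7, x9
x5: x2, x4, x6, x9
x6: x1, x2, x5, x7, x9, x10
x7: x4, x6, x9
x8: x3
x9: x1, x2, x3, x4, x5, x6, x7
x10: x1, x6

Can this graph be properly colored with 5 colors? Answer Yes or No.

Yes

The chromatic number is 4. x1, x2, x6, x9 are mutually adjacent (a clique of size 4), so at least 4 colors are needed.
4 colors suffice: color 1 → {x8, x9, x10}; color 2 → {x4, x6}; color 3 → {x1, x3, x5, x7}; color 4 → {x2}.
Since 5 ≥ 4, a proper 5-coloring certainly exists.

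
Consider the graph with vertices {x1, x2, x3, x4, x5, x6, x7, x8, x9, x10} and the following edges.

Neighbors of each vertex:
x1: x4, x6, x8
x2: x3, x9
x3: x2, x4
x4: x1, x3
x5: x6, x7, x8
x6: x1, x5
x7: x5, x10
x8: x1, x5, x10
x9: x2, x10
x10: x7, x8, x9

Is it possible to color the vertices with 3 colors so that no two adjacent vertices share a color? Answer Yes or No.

The chromatic number is 3. The cycle x1-x8-x10-x9-x2-x3-x4-x1 has odd length 7, so it cannot be 2-colored; at least 3 colors are needed.
One proper 3-coloring: x1=1, x2=1, x3=3, x4=2, x5=1, x6=2, x7=2, x8=2, x9=2, x10=1.
That is already a proper 3-coloring.

Yes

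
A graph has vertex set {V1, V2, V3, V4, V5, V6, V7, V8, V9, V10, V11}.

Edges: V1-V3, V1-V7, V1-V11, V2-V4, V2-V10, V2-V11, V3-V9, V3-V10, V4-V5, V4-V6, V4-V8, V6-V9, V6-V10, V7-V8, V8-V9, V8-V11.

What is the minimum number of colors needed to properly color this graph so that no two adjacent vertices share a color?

The cycle V1-V7-V8-V9-V3-V1 has odd length 5, so it cannot be 2-colored; at least 3 colors are needed.
3 colors suffice: color 1 → {V1, V5, V8, V10}; color 2 → {V4, V7, V9, V11}; color 3 → {V2, V3, V6}. No two adjacent vertices share a color.

3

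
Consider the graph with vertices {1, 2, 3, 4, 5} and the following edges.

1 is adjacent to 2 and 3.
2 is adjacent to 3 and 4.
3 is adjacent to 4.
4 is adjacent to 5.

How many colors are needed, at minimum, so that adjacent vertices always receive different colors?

3

1, 2, 3 are mutually adjacent, so at least 3 colors are needed.
3 colors suffice: color red → {3, 5}; color blue → {2}; color green → {1, 4}. Every edge joins two different colors.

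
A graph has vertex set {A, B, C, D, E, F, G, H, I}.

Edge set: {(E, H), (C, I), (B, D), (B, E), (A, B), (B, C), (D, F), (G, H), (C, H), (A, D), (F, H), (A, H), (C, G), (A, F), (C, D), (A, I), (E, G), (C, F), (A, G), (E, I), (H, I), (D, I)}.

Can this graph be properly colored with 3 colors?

The chromatic number is 3. B, C, D are pairwise adjacent, so at least 3 colors are needed.
3 colors suffice: color red → {A, C, E}; color blue → {D, H}; color green → {B, F, G, I}.
That is already a proper 3-coloring.

Yes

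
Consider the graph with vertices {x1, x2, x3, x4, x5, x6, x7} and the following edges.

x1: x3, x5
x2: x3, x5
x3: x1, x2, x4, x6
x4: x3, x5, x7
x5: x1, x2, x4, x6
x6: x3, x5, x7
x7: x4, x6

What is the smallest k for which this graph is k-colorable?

x3 and x4 are adjacent, so at least 2 colors are needed.
2 colors suffice: x1=2, x2=2, x3=1, x4=2, x5=1, x6=2, x7=1. Each edge has distinct colors on its endpoints.

2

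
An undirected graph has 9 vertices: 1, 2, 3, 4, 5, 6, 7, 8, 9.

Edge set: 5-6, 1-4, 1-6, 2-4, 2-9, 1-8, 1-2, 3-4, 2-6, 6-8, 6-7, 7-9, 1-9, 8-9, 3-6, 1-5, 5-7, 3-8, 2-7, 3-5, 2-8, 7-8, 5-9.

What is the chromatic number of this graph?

4

2, 7, 8, 9 are mutually adjacent (a clique of size 4), so at least 4 colors are needed.
4 colors suffice: color red → {2, 5}; color blue → {4, 8}; color green → {6, 9}; color yellow → {1, 3, 7}. No two adjacent vertices share a color.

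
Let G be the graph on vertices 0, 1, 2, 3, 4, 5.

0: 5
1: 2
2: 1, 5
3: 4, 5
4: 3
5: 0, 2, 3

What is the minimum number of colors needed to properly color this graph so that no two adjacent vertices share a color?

2

1 and 2 are adjacent, so at least 2 colors are needed.
2 colors suffice: 0=blue, 1=red, 2=blue, 3=blue, 4=red, 5=red. Every edge joins two different colors.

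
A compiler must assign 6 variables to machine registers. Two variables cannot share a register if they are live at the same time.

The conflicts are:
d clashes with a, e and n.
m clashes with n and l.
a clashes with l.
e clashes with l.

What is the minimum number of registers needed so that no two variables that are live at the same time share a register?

The cycle l-a-d-n-m-l has odd length 5, so it cannot be 2-colored; at least 3 registers are needed.
3 registers suffice: d=1, m=2, a=2, e=2, n=3, l=1. Every pair that conflicts lands in different registers.

3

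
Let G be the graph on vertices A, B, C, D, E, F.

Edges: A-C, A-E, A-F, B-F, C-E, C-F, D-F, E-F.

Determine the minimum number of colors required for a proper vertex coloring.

4

A, C, E, F are pairwise adjacent (a clique of size 4), so at least 4 colors are needed.
4 colors suffice: color 1 → {F}; color 2 → {B, D, E}; color 3 → {C}; color 4 → {A}. No two adjacent vertices share a color.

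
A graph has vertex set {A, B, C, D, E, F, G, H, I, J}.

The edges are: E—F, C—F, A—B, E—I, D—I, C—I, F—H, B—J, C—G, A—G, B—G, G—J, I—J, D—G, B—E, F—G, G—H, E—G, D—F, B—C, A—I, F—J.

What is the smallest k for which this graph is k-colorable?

E, F, G are mutually adjacent, so at least 3 colors are needed.
3 colors suffice: A=3, B=2, C=3, D=3, E=3, F=2, G=1, H=3, I=1, J=3. No two adjacent vertices share a color.

3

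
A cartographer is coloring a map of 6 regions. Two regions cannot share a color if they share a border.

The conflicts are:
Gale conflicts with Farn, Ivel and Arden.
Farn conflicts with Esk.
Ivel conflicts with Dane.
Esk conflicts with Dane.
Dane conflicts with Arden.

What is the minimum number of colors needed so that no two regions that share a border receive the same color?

3

The cycle Farn-Gale-Arden-Dane-Esk-Farn has odd length 5, so it cannot be 2-colored; at least 3 colors are needed.
3 colors suffice: color 1 → {Gale, Dane}; color 2 → {Farn, Ivel, Arden}; color 3 → {Esk}. Every pair that conflicts lands in different colors.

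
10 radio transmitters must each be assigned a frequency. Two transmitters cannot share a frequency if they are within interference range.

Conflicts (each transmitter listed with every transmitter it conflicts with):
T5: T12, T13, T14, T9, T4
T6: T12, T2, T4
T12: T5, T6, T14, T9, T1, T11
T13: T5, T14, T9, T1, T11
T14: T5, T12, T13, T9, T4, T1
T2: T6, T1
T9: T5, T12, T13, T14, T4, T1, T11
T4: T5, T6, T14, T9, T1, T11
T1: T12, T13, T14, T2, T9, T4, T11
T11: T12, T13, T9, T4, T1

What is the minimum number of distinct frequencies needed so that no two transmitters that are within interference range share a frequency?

T5, T13, T14, T9 are mutually in conflict, so at least 4 frequencies are needed.
4 frequencies suffice: frequency 1 → {T6, T9}; frequency 2 → {T5, T1}; frequency 3 → {T12, T13, T2, T4}; frequency 4 → {T14, T11}. Each listed conflict is separated.

4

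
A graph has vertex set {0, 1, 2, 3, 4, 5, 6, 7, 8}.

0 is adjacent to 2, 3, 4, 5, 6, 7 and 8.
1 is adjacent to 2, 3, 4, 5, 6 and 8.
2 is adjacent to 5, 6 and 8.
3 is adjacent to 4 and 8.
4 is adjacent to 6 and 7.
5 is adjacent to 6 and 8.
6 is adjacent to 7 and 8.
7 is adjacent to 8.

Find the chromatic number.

1, 2, 5, 6, 8 are mutually adjacent (a clique of size 5), so at least 5 colors are needed.
5 colors suffice: 0=b, 1=b, 2=e, 3=a, 4=c, 5=d, 6=a, 7=d, 8=c. No two adjacent vertices share a color.

5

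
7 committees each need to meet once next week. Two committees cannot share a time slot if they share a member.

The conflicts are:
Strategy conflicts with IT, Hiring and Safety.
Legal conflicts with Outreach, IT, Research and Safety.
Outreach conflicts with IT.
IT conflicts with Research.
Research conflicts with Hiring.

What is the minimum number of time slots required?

Legal, IT, Research all conflict with each other, so at least 3 time slots are needed.
A valid assignment using 3 time slots: Strategy=1, Legal=1, Outreach=3, IT=2, Research=3, Hiring=2, Safety=2. Each listed conflict is separated.

3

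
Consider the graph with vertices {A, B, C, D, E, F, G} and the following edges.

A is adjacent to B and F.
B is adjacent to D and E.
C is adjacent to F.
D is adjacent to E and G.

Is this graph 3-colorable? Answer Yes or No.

Yes

The chromatic number is 3. B, D, E are pairwise adjacent, so at least 3 colors are needed.
A valid assignment using 3 colors: A=3, B=2, C=2, D=1, E=3, F=1, G=2.
That is already a proper 3-coloring.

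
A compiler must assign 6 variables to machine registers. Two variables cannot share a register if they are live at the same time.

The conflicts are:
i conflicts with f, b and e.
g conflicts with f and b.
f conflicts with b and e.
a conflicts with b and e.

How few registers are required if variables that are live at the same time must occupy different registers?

i, f, e pairwise conflict, so at least 3 registers are needed.
3 registers suffice: register 1 → {b, e}; register 2 → {f, a}; register 3 → {i, g}. No two conflicting variables share a register.

3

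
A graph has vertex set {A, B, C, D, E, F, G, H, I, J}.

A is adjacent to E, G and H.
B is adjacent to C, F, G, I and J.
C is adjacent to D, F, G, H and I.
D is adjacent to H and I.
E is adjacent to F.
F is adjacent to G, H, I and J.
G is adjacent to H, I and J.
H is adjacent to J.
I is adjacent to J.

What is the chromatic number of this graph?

B, F, G, I, J are pairwise adjacent (a clique of size 5), so at least 5 colors are needed.
5 colors suffice: A=1, B=5, C=4, D=1, E=2, F=1, G=2, H=3, I=3, J=4. Each edge has distinct colors on its endpoints.

5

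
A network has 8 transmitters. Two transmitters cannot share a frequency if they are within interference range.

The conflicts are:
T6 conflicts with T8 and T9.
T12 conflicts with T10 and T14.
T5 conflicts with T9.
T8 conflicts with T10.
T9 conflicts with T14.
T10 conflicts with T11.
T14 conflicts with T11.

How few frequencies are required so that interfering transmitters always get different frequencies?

T6 and T8 conflict, so at least 2 frequencies are needed.
A valid assignment using 2 frequencies: T6=1, T12=2, T5=1, T8=2, T9=2, T10=1, T14=1, T11=2. No two conflicting transmitters share a frequency.

2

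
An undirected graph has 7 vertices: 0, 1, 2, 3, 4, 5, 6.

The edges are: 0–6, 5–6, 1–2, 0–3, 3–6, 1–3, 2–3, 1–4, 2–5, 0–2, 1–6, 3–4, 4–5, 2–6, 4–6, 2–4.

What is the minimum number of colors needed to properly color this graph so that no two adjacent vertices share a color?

5

1, 2, 3, 4, 6 form a clique, so at least 5 colors are needed.
One proper 5-coloring: 0=yellow, 1=purple, 2=blue, 3=green, 4=yellow, 5=green, 6=red. Each edge has distinct colors on its endpoints.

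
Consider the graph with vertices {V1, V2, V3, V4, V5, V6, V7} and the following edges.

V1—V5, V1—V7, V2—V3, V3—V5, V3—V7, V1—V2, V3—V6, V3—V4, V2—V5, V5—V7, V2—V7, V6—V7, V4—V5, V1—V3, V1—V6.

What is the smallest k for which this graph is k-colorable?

V1, V2, V3, V5, V7 form a clique, so at least 5 colors are needed.
5 colors suffice: color 1 → {V3}; color 2 → {V5, V6}; color 3 → {V4, V7}; color 4 → {V1}; color 5 → {V2}. Each edge has distinct colors on its endpoints.

5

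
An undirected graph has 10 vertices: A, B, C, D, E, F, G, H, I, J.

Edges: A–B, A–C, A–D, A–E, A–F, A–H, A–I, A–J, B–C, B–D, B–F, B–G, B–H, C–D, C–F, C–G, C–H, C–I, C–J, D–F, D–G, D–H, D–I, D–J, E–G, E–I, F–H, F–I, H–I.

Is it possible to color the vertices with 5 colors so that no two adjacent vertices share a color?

No

A, C, D, F, H, I are pairwise adjacent (a clique of size 6), so at least 6 colors are needed.
So 5 colors are not enough.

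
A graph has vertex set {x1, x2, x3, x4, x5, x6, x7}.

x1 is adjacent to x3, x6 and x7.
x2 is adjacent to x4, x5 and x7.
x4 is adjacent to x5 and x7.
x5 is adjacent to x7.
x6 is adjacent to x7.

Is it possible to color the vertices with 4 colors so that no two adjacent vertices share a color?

The chromatic number is 4. x2, x4, x5, x7 form a clique, so at least 4 colors are needed.
One proper 4-coloring: x1=B, x2=B, x3=R, x4=G, x5=Y, x6=G, x7=R.
That is already a proper 4-coloring.

Yes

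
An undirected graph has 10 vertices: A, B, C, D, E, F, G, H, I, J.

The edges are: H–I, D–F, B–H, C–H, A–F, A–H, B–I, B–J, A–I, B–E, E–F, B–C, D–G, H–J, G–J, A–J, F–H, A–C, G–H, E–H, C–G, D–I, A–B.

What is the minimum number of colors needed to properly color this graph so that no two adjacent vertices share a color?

4

A, B, H, J are pairwise adjacent (a clique of size 4), so at least 4 colors are needed.
A valid assignment using 4 colors: A=2, B=3, C=4, D=1, E=2, F=3, G=2, H=1, I=4, J=4. No two adjacent vertices share a color.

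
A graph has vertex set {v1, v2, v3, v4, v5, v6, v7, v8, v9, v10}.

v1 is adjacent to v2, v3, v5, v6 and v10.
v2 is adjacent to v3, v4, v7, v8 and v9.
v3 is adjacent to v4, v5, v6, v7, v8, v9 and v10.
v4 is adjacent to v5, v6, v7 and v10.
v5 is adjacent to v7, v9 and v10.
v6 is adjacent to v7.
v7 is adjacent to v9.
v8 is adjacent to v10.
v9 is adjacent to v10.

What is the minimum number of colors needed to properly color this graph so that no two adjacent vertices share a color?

4

v2, v3, v7, v9 are mutually adjacent (a clique of size 4), so at least 4 colors are needed.
4 colors suffice: color R → {v3}; color B → {v2, v5, v6}; color G → {v1, v4, v8, v9}; color Y → {v7, v10}. No two adjacent vertices share a color.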